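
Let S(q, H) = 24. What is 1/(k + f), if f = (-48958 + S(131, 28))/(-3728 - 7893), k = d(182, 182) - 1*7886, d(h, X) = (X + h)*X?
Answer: 11621/678273736 ≈ 1.7133e-5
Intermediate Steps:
d(h, X) = X*(X + h)
k = 58362 (k = 182*(182 + 182) - 1*7886 = 182*364 - 7886 = 66248 - 7886 = 58362)
f = 48934/11621 (f = (-48958 + 24)/(-3728 - 7893) = -48934/(-11621) = -48934*(-1/11621) = 48934/11621 ≈ 4.2108)
1/(k + f) = 1/(58362 + 48934/11621) = 1/(678273736/11621) = 11621/678273736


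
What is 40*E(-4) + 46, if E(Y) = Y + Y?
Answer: -274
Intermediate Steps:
E(Y) = 2*Y
40*E(-4) + 46 = 40*(2*(-4)) + 46 = 40*(-8) + 46 = -320 + 46 = -274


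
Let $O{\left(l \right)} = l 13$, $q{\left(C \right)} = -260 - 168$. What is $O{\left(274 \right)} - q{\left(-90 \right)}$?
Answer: $3990$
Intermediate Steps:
$q{\left(C \right)} = -428$
$O{\left(l \right)} = 13 l$
$O{\left(274 \right)} - q{\left(-90 \right)} = 13 \cdot 274 - -428 = 3562 + 428 = 3990$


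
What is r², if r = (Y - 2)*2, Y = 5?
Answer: 36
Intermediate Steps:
r = 6 (r = (5 - 2)*2 = 3*2 = 6)
r² = 6² = 36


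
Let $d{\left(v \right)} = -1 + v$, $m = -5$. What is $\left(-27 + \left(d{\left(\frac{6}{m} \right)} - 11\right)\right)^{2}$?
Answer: $\frac{40401}{25} \approx 1616.0$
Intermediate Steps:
$\left(-27 + \left(d{\left(\frac{6}{m} \right)} - 11\right)\right)^{2} = \left(-27 + \left(\left(-1 + \frac{6}{-5}\right) - 11\right)\right)^{2} = \left(-27 + \left(\left(-1 + 6 \left(- \frac{1}{5}\right)\right) - 11\right)\right)^{2} = \left(-27 - \frac{66}{5}\right)^{2} = \left(- \frac{201}{5}\right)^{2} = \frac{40401}{25}$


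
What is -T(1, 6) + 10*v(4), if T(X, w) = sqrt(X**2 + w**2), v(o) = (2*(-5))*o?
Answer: -400 - sqrt(37) ≈ -406.08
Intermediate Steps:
v(o) = -10*o
-T(1, 6) + 10*v(4) = -sqrt(1**2 + 6**2) + 10*(-10*4) = -sqrt(1 + 36) + 10*(-40) = -sqrt(37) - 400 = -400 - sqrt(37)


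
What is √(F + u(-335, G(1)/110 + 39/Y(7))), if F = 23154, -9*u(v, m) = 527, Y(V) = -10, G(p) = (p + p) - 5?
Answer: √207859/3 ≈ 151.97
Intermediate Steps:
G(p) = -5 + 2*p (G(p) = 2*p - 5 = -5 + 2*p)
u(v, m) = -527/9 (u(v, m) = -⅑*527 = -527/9)
√(F + u(-335, G(1)/110 + 39/Y(7))) = √(23154 - 527/9) = √(207859/9) = √207859/3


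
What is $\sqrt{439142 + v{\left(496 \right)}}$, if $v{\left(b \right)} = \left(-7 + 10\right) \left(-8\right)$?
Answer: $\sqrt{439118} \approx 662.66$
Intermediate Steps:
$v{\left(b \right)} = -24$ ($v{\left(b \right)} = 3 \left(-8\right) = -24$)
$\sqrt{439142 + v{\left(496 \right)}} = \sqrt{439142 - 24} = \sqrt{439118}$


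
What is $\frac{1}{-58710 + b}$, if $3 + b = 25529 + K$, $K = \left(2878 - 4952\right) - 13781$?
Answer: $- \frac{1}{49039} \approx -2.0392 \cdot 10^{-5}$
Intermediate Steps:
$K = -15855$ ($K = -2074 - 13781 = -15855$)
$b = 9671$ ($b = -3 + \left(25529 - 15855\right) = -3 + 9674 = 9671$)
$\frac{1}{-58710 + b} = \frac{1}{-58710 + 9671} = \frac{1}{-49039} = - \frac{1}{49039}$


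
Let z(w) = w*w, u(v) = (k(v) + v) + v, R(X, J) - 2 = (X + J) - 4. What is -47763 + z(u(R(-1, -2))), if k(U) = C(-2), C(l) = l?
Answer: -47619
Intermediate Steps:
k(U) = -2
R(X, J) = -2 + J + X (R(X, J) = 2 + ((X + J) - 4) = 2 + ((J + X) - 4) = 2 + (-4 + J + X) = -2 + J + X)
u(v) = -2 + 2*v (u(v) = (-2 + v) + v = -2 + 2*v)
z(w) = w²
-47763 + z(u(R(-1, -2))) = -47763 + (-2 + 2*(-2 - 2 - 1))² = -47763 + (-2 + 2*(-5))² = -47763 + (-2 - 10)² = -47763 + (-12)² = -47763 + 144 = -47619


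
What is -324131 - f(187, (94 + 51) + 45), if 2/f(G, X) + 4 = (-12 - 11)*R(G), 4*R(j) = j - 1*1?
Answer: -695909253/2147 ≈ -3.2413e+5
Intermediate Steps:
R(j) = -1/4 + j/4 (R(j) = (j - 1*1)/4 = (j - 1)/4 = (-1 + j)/4 = -1/4 + j/4)
f(G, X) = 2/(7/4 - 23*G/4) (f(G, X) = 2/(-4 + (-12 - 11)*(-1/4 + G/4)) = 2/(-4 - 23*(-1/4 + G/4)) = 2/(-4 + (23/4 - 23*G/4)) = 2/(7/4 - 23*G/4))
-324131 - f(187, (94 + 51) + 45) = -324131 - (-8)/(-7 + 23*187) = -324131 - (-8)/(-7 + 4301) = -324131 - (-8)/4294 = -324131 - 1*(-4/2147) = -324131 + 4/2147 = -695909253/2147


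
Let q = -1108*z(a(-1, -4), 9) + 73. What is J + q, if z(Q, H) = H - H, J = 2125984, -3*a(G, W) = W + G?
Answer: 2126057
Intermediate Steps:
a(G, W) = -G/3 - W/3 (a(G, W) = -(W + G)/3 = -(G + W)/3 = -G/3 - W/3)
z(Q, H) = 0
q = 73 (q = -1108*0 + 73 = 0 + 73 = 73)
J + q = 2125984 + 73 = 2126057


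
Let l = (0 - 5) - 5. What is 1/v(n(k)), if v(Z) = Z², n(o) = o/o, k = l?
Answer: 1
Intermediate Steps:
l = -10 (l = -5 - 5 = -10)
k = -10
n(o) = 1
1/v(n(k)) = 1/(1²) = 1/1 = 1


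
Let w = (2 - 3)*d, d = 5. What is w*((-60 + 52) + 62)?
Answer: -270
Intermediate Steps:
w = -5 (w = (2 - 3)*5 = -1*5 = -5)
w*((-60 + 52) + 62) = -5*((-60 + 52) + 62) = -5*(-8 + 62) = -5*54 = -270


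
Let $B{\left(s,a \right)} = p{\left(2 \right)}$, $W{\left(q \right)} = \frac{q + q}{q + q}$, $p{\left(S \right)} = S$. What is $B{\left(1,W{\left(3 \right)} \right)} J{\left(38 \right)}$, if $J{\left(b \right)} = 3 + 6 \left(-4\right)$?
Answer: $-42$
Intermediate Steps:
$J{\left(b \right)} = -21$ ($J{\left(b \right)} = 3 - 24 = -21$)
$W{\left(q \right)} = 1$ ($W{\left(q \right)} = \frac{2 q}{2 q} = 2 q \frac{1}{2 q} = 1$)
$B{\left(s,a \right)} = 2$
$B{\left(1,W{\left(3 \right)} \right)} J{\left(38 \right)} = 2 \left(-21\right) = -42$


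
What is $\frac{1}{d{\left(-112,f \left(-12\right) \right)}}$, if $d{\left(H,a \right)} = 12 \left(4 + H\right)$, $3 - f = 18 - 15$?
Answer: $- \frac{1}{1296} \approx -0.0007716$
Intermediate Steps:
$f = 0$ ($f = 3 - \left(18 - 15\right) = 3 - 3 = 0$)
$d{\left(H,a \right)} = 48 + 12 H$
$\frac{1}{d{\left(-112,f \left(-12\right) \right)}} = \frac{1}{48 + 12 \left(-112\right)} = \frac{1}{48 - 1344} = \frac{1}{-1296} = - \frac{1}{1296}$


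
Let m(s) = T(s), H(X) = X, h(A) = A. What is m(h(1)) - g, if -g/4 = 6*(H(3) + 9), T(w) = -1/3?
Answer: 863/3 ≈ 287.67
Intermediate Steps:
T(w) = -1/3 (T(w) = -1*1/3 = -1/3)
m(s) = -1/3
g = -288 (g = -24*(3 + 9) = -24*12 = -4*72 = -288)
m(h(1)) - g = -1/3 - 1*(-288) = -1/3 + 288 = 863/3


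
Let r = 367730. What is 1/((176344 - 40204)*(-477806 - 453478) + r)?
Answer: -1/126784636030 ≈ -7.8874e-12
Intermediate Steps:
1/((176344 - 40204)*(-477806 - 453478) + r) = 1/((176344 - 40204)*(-477806 - 453478) + 367730) = 1/(136140*(-931284) + 367730) = 1/(-126785003760 + 367730) = 1/(-126784636030) = -1/126784636030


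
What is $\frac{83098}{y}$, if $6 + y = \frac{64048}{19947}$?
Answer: $- \frac{828777903}{27817} \approx -29794.0$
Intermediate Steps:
$y = - \frac{55634}{19947}$ ($y = -6 + \frac{64048}{19947} = - \frac{55634}{19947} \approx -2.7891$)
$\frac{83098}{y} = \frac{83098}{- \frac{55634}{19947}} = 83098 \left(- \frac{19947}{55634}\right) = - \frac{828777903}{27817}$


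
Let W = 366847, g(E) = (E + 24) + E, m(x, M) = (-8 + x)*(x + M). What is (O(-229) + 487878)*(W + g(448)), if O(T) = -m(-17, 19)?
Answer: 179443816776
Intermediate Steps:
m(x, M) = (-8 + x)*(M + x)
g(E) = 24 + 2*E (g(E) = (24 + E) + E = 24 + 2*E)
O(T) = 50 (O(T) = -((-17)**2 - 8*19 - 8*(-17) + 19*(-17)) = -(289 - 152 + 136 - 323) = -1*(-50) = 50)
(O(-229) + 487878)*(W + g(448)) = (50 + 487878)*(366847 + (24 + 2*448)) = 487928*(366847 + (24 + 896)) = 487928*(366847 + 920) = 487928*367767 = 179443816776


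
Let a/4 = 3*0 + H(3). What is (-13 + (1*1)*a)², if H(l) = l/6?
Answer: 121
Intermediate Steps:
H(l) = l/6 (H(l) = l*(⅙) = l/6)
a = 2 (a = 4*(3*0 + (⅙)*3) = 4*(0 + ½) = 4*(½) = 2)
(-13 + (1*1)*a)² = (-13 + (1*1)*2)² = (-13 + 1*2)² = (-13 + 2)² = (-11)² = 121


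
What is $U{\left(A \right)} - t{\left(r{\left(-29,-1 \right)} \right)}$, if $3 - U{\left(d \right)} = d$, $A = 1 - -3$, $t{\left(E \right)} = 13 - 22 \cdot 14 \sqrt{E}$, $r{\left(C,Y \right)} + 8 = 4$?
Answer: $-14 + 616 i \approx -14.0 + 616.0 i$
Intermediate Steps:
$r{\left(C,Y \right)} = -4$ ($r{\left(C,Y \right)} = -8 + 4 = -4$)
$t{\left(E \right)} = 13 - 308 \sqrt{E}$
$A = 4$ ($A = 1 + 3 = 4$)
$U{\left(d \right)} = 3 - d$
$U{\left(A \right)} - t{\left(r{\left(-29,-1 \right)} \right)} = \left(3 - 4\right) - \left(13 - 308 \sqrt{-4}\right) = \left(3 - 4\right) - \left(13 - 308 \cdot 2 i\right) = -1 - \left(13 - 616 i\right) = -14 + 616 i$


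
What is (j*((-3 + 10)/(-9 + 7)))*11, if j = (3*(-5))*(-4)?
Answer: -2310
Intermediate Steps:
j = 60 (j = -15*(-4) = 60)
(j*((-3 + 10)/(-9 + 7)))*11 = (60*((-3 + 10)/(-9 + 7)))*11 = (60*(7/(-2)))*11 = (60*(7*(-½)))*11 = (60*(-7/2))*11 = -210*11 = -2310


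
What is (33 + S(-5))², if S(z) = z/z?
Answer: 1156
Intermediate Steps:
S(z) = 1
(33 + S(-5))² = (33 + 1)² = 34² = 1156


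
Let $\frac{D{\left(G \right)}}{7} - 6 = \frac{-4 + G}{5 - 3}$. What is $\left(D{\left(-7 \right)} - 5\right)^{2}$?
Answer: $\frac{9}{4} \approx 2.25$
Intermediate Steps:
$D{\left(G \right)} = 28 + \frac{7 G}{2}$ ($D{\left(G \right)} = 42 + 7 \frac{-4 + G}{5 - 3} = 42 + 7 \frac{-4 + G}{2} = 42 + 7 \left(-4 + G\right) \frac{1}{2} = 42 + 7 \left(-2 + \frac{G}{2}\right) = 42 + \left(-14 + \frac{7 G}{2}\right) = 28 + \frac{7 G}{2}$)
$\left(D{\left(-7 \right)} - 5\right)^{2} = \left(\left(28 + \frac{7}{2} \left(-7\right)\right) - 5\right)^{2} = \left(\left(28 - \frac{49}{2}\right) - 5\right)^{2} = \left(\frac{7}{2} - 5\right)^{2} = \left(- \frac{3}{2}\right)^{2} = \frac{9}{4}$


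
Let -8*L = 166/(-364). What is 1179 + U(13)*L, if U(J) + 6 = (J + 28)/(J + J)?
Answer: 44622679/37856 ≈ 1178.7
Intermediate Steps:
U(J) = -6 + (28 + J)/(2*J) (U(J) = -6 + (J + 28)/(J + J) = -6 + (28 + J)/((2*J)) = -6 + (28 + J)*(1/(2*J)) = -6 + (28 + J)/(2*J))
L = 83/1456 (L = -83/(4*(-364)) = -83*(-1)/(4*364) = -⅛*(-83/182) = 83/1456 ≈ 0.057005)
1179 + U(13)*L = 1179 + (-11/2 + 14/13)*(83/1456) = 1179 - 115/26*83/1456 = 1179 - 9545/37856 = 44622679/37856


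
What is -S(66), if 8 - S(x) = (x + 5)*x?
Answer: 4678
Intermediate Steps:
S(x) = 8 - x*(5 + x) (S(x) = 8 - (x + 5)*x = 8 - (5 + x)*x = 8 - x*(5 + x))
-S(66) = -(8 - 1*66**2 - 5*66) = -(8 - 1*4356 - 330) = -(8 - 4356 - 330) = -1*(-4678) = 4678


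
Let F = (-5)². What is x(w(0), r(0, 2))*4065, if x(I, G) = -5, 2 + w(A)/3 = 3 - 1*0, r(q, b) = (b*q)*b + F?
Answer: -20325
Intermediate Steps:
F = 25
r(q, b) = 25 + q*b² (r(q, b) = (b*q)*b + 25 = q*b² + 25 = 25 + q*b²)
w(A) = 3 (w(A) = -6 + 3*(3 - 1*0) = -6 + 3*(3 + 0) = -6 + 3*3 = -6 + 9 = 3)
x(w(0), r(0, 2))*4065 = -5*4065 = -20325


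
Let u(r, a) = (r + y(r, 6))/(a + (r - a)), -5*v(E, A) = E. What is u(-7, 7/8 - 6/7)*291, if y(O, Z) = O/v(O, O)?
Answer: 3492/7 ≈ 498.86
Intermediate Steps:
v(E, A) = -E/5
y(O, Z) = -5 (y(O, Z) = O/((-O/5)) = O*(-5/O) = -5)
u(r, a) = (-5 + r)/r (u(r, a) = (r - 5)/(a + (r - a)) = (-5 + r)/r)
u(-7, 7/8 - 6/7)*291 = ((-5 - 7)/(-7))*291 = -⅐*(-12)*291 = (12/7)*291 = 3492/7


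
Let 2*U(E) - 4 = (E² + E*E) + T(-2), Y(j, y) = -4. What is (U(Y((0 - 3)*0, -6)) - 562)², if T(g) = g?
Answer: 297025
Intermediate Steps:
U(E) = 1 + E² (U(E) = 2 + ((E² + E*E) - 2)/2 = 2 + ((E² + E²) - 2)/2 = 2 + (2*E² - 2)/2 = 2 + (-2 + 2*E²)/2 = 2 + (-1 + E²) = 1 + E²)
(U(Y((0 - 3)*0, -6)) - 562)² = ((1 + (-4)²) - 562)² = ((1 + 16) - 562)² = (17 - 562)² = (-545)² = 297025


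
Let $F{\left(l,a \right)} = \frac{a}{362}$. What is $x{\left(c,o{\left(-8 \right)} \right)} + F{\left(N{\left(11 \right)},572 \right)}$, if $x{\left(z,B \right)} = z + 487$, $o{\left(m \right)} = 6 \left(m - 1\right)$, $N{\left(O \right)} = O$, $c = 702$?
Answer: $\frac{215495}{181} \approx 1190.6$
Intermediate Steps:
$F{\left(l,a \right)} = \frac{a}{362}$ ($F{\left(l,a \right)} = a \frac{1}{362} = \frac{a}{362}$)
$o{\left(m \right)} = -6 + 6 m$ ($o{\left(m \right)} = 6 \left(-1 + m\right) = -6 + 6 m$)
$x{\left(z,B \right)} = 487 + z$
$x{\left(c,o{\left(-8 \right)} \right)} + F{\left(N{\left(11 \right)},572 \right)} = \left(487 + 702\right) + \frac{1}{362} \cdot 572 = 1189 + \frac{286}{181} = \frac{215495}{181}$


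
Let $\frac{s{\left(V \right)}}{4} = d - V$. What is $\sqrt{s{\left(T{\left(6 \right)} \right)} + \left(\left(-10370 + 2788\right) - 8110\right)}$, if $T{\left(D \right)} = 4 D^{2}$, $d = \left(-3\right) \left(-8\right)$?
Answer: $2 i \sqrt{4043} \approx 127.17 i$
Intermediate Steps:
$d = 24$
$s{\left(V \right)} = 96 - 4 V$ ($s{\left(V \right)} = 4 \left(24 - V\right) = 96 - 4 V$)
$\sqrt{s{\left(T{\left(6 \right)} \right)} + \left(\left(-10370 + 2788\right) - 8110\right)} = \sqrt{\left(96 - 4 \cdot 4 \cdot 6^{2}\right) + \left(\left(-10370 + 2788\right) - 8110\right)} = \sqrt{\left(96 - 4 \cdot 4 \cdot 36\right) - 15692} = \sqrt{\left(96 - 576\right) - 15692} = \sqrt{-480 - 15692} = \sqrt{-16172} = 2 i \sqrt{4043}$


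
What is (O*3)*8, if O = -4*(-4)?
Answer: 384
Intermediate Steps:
O = 16
(O*3)*8 = (16*3)*8 = 48*8 = 384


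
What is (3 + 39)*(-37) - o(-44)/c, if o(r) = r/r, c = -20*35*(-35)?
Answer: -38073001/24500 ≈ -1554.0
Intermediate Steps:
c = 24500 (c = -700*(-35) = 24500)
o(r) = 1
(3 + 39)*(-37) - o(-44)/c = (3 + 39)*(-37) - 1/24500 = 42*(-37) - 1/24500 = -1554 - 1*1/24500 = -1554 - 1/24500 = -38073001/24500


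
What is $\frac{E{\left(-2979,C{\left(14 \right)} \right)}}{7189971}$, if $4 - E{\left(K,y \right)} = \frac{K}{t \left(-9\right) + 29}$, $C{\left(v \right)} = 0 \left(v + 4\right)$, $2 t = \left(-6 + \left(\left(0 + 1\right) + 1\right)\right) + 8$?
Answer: $\frac{3023}{79089681} \approx 3.8222 \cdot 10^{-5}$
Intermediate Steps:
$t = 2$ ($t = \frac{\left(-6 + \left(\left(0 + 1\right) + 1\right)\right) + 8}{2} = \frac{\left(-6 + \left(1 + 1\right)\right) + 8}{2} = \frac{\left(-6 + 2\right) + 8}{2} = \frac{-4 + 8}{2} = \frac{1}{2} \cdot 4 = 2$)
$C{\left(v \right)} = 0$ ($C{\left(v \right)} = 0 \left(4 + v\right) = 0$)
$E{\left(K,y \right)} = 4 - \frac{K}{11}$ ($E{\left(K,y \right)} = 4 - \frac{K}{2 \left(-9\right) + 29} = 4 - \frac{K}{-18 + 29} = 4 - \frac{K}{11}$)
$\frac{E{\left(-2979,C{\left(14 \right)} \right)}}{7189971} = \frac{4 - - \frac{2979}{11}}{7189971} = \left(4 + \frac{2979}{11}\right) \frac{1}{7189971} = \frac{3023}{11} \cdot \frac{1}{7189971} = \frac{3023}{79089681}$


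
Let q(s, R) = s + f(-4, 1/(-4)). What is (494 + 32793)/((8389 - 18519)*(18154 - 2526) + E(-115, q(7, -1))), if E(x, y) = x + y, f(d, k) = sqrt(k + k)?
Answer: -10539446311352/50125219109631009 - 33287*I*sqrt(2)/50125219109631009 ≈ -0.00021026 - 9.3915e-13*I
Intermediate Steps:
f(d, k) = sqrt(2)*sqrt(k) (f(d, k) = sqrt(2*k) = sqrt(2)*sqrt(k))
q(s, R) = s + I*sqrt(2)/2 (q(s, R) = s + sqrt(2)*sqrt(1/(-4)) = s + sqrt(2)*sqrt(-1/4) = s + sqrt(2)*(I/2) = s + I*sqrt(2)/2)
(494 + 32793)/((8389 - 18519)*(18154 - 2526) + E(-115, q(7, -1))) = (494 + 32793)/((8389 - 18519)*(18154 - 2526) + (-115 + (7 + I*sqrt(2)/2))) = 33287/(-10130*15628 + (-108 + I*sqrt(2)/2)) = 33287/(-158311640 + (-108 + I*sqrt(2)/2)) = 33287/(-158311748 + I*sqrt(2)/2)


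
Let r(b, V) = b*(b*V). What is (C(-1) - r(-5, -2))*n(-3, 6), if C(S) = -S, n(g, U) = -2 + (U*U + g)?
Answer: 1581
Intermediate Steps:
r(b, V) = V*b**2 (r(b, V) = b*(V*b) = V*b**2)
n(g, U) = -2 + g + U**2 (n(g, U) = -2 + (U**2 + g) = -2 + (g + U**2) = -2 + g + U**2)
(C(-1) - r(-5, -2))*n(-3, 6) = (-1*(-1) - (-2)*(-5)**2)*(-2 - 3 + 6**2) = (1 - (-2)*25)*(-2 - 3 + 36) = (1 - 1*(-50))*31 = (1 + 50)*31 = 51*31 = 1581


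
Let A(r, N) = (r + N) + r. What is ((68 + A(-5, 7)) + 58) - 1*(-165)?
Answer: 288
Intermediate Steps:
A(r, N) = N + 2*r (A(r, N) = (N + r) + r = N + 2*r)
((68 + A(-5, 7)) + 58) - 1*(-165) = ((68 + (7 + 2*(-5))) + 58) - 1*(-165) = ((68 + (7 - 10)) + 58) + 165 = ((68 - 3) + 58) + 165 = (65 + 58) + 165 = 123 + 165 = 288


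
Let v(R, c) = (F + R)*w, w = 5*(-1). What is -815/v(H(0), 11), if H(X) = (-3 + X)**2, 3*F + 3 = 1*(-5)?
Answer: 489/19 ≈ 25.737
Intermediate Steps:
w = -5
F = -8/3 (F = -1 + (1*(-5))/3 = -1 + (1/3)*(-5) = -1 - 5/3 = -8/3 ≈ -2.6667)
v(R, c) = 40/3 - 5*R (v(R, c) = (-8/3 + R)*(-5) = 40/3 - 5*R)
-815/v(H(0), 11) = -815/(40/3 - 5*(-3 + 0)**2) = -815/(40/3 - 5*(-3)**2) = -815/(40/3 - 5*9) = -815/(40/3 - 45) = -815/(-95/3) = -815*(-3/95) = 489/19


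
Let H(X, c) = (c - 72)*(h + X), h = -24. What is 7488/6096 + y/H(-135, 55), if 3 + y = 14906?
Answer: 2314349/343281 ≈ 6.7419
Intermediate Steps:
y = 14903 (y = -3 + 14906 = 14903)
H(X, c) = (-72 + c)*(-24 + X) (H(X, c) = (c - 72)*(-24 + X) = (-72 + c)*(-24 + X))
7488/6096 + y/H(-135, 55) = 7488/6096 + 14903/(1728 - 72*(-135) - 24*55 - 135*55) = 7488*(1/6096) + 14903/(1728 + 9720 - 1320 - 7425) = 156/127 + 14903/2703 = 2314349/343281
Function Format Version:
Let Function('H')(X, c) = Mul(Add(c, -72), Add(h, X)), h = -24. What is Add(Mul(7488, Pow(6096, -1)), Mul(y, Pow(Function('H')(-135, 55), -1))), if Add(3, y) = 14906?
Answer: Rational(2314349, 343281) ≈ 6.7419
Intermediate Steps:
y = 14903 (y = Add(-3, 14906) = 14903)
Function('H')(X, c) = Mul(Add(-72, c), Add(-24, X)) (Function('H')(X, c) = Mul(Add(c, -72), Add(-24, X)) = Mul(Add(-72, c), Add(-24, X)))
Add(Mul(7488, Pow(6096, -1)), Mul(y, Pow(Function('H')(-135, 55), -1))) = Add(Mul(7488, Pow(6096, -1)), Mul(14903, Pow(Add(1728, Mul(-72, -135), Mul(-24, 55), Mul(-135, 55)), -1))) = Add(Mul(7488, Rational(1, 6096)), Mul(14903, Pow(Add(1728, 9720, -1320, -7425), -1))) = Add(Rational(156, 127), Mul(14903, Pow(2703, -1))) = Add(Rational(156, 127), Mul(14903, Rational(1, 2703))) = Add(Rational(156, 127), Rational(14903, 2703)) = Rational(2314349, 343281)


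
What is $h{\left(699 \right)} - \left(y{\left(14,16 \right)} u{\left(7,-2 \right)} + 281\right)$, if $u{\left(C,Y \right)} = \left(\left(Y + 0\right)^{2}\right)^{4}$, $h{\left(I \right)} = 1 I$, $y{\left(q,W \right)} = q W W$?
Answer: $-917086$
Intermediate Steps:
$y{\left(q,W \right)} = q W^{2}$ ($y{\left(q,W \right)} = W q W = q W^{2}$)
$h{\left(I \right)} = I$
$u{\left(C,Y \right)} = Y^{8}$ ($u{\left(C,Y \right)} = \left(Y^{2}\right)^{4} = Y^{8}$)
$h{\left(699 \right)} - \left(y{\left(14,16 \right)} u{\left(7,-2 \right)} + 281\right) = 699 - \left(14 \cdot 16^{2} \left(-2\right)^{8} + 281\right) = 699 - \left(14 \cdot 256 \cdot 256 + 281\right) = 699 - \left(3584 \cdot 256 + 281\right) = 699 - \left(917504 + 281\right) = 699 - 917785 = -917086$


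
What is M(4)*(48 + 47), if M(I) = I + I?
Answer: 760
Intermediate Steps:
M(I) = 2*I
M(4)*(48 + 47) = (2*4)*(48 + 47) = 8*95 = 760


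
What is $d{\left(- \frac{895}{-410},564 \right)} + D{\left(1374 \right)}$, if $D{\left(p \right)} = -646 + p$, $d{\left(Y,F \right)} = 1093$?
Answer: $1821$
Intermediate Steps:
$d{\left(- \frac{895}{-410},564 \right)} + D{\left(1374 \right)} = 1093 + \left(-646 + 1374\right) = 1093 + 728 = 1821$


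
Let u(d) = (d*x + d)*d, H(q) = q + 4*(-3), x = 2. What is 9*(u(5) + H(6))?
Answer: 621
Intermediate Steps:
H(q) = -12 + q (H(q) = q - 12 = -12 + q)
u(d) = 3*d**2 (u(d) = (d*2 + d)*d = (2*d + d)*d = (3*d)*d = 3*d**2)
9*(u(5) + H(6)) = 9*(3*5**2 + (-12 + 6)) = 9*(3*25 - 6) = 9*(75 - 6) = 9*69 = 621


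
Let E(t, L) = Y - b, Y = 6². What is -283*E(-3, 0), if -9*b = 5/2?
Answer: -184799/18 ≈ -10267.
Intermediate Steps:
b = -5/18 (b = -5/(9*2) = -⅑*5/2 = -5/18 ≈ -0.27778)
Y = 36
E(t, L) = 653/18 (E(t, L) = 36 - 1*(-5/18) = 36 + 5/18 = 653/18)
-283*E(-3, 0) = -283*653/18 = -184799/18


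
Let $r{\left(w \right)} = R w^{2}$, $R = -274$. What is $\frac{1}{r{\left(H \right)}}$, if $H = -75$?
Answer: $- \frac{1}{1541250} \approx -6.4882 \cdot 10^{-7}$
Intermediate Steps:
$r{\left(w \right)} = - 274 w^{2}$
$\frac{1}{r{\left(H \right)}} = \frac{1}{\left(-274\right) \left(-75\right)^{2}} = \frac{1}{\left(-274\right) 5625} = \frac{1}{-1541250} = - \frac{1}{1541250}$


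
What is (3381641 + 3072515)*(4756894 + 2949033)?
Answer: 49735254982612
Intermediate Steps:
(3381641 + 3072515)*(4756894 + 2949033) = 6454156*7705927 = 49735254982612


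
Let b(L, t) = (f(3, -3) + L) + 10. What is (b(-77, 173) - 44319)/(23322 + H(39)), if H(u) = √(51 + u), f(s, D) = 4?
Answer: -57504278/30217533 + 7397*√10/30217533 ≈ -1.9022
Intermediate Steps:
b(L, t) = 14 + L (b(L, t) = (4 + L) + 10 = 14 + L)
(b(-77, 173) - 44319)/(23322 + H(39)) = ((14 - 77) - 44319)/(23322 + √(51 + 39)) = (-63 - 44319)/(23322 + √90) = -44382/(23322 + 3*√10)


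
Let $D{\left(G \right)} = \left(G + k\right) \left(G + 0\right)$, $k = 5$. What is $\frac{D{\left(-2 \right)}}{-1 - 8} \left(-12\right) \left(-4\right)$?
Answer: $32$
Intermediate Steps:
$D{\left(G \right)} = G \left(5 + G\right)$ ($D{\left(G \right)} = \left(G + 5\right) \left(G + 0\right) = \left(5 + G\right) G = G \left(5 + G\right)$)
$\frac{D{\left(-2 \right)}}{-1 - 8} \left(-12\right) \left(-4\right) = \frac{\left(-2\right) \left(5 - 2\right)}{-1 - 8} \left(-12\right) \left(-4\right) = \frac{\left(-2\right) 3}{-9} \left(-12\right) \left(-4\right) = \left(- \frac{1}{9}\right) \left(-6\right) \left(-12\right) \left(-4\right) = \frac{2}{3} \left(-12\right) \left(-4\right) = \left(-8\right) \left(-4\right) = 32$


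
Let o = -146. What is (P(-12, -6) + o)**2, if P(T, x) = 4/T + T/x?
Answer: 187489/9 ≈ 20832.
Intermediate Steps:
(P(-12, -6) + o)**2 = ((4/(-12) - 12/(-6)) - 146)**2 = ((4*(-1/12) - 12*(-1/6)) - 146)**2 = ((-1/3 + 2) - 146)**2 = (5/3 - 146)**2 = (-433/3)**2 = 187489/9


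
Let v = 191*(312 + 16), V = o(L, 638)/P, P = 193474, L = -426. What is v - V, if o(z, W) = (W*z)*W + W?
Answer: 6147079629/96737 ≈ 63544.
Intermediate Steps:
o(z, W) = W + z*W² (o(z, W) = z*W² + W = W + z*W²)
V = -86700053/96737 (V = (638*(1 + 638*(-426)))/193474 = (638*(1 - 271788))*(1/193474) = (638*(-271787))*(1/193474) = -173400106*1/193474 = -86700053/96737 ≈ -896.25)
v = 62648 (v = 191*328 = 62648)
v - V = 62648 - 1*(-86700053/96737) = 62648 + 86700053/96737 = 6147079629/96737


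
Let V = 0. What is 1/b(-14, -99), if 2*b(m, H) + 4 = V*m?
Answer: -½ ≈ -0.50000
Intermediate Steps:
b(m, H) = -2 (b(m, H) = -2 + (0*m)/2 = -2 + (½)*0 = -2 + 0 = -2)
1/b(-14, -99) = 1/(-2) = -½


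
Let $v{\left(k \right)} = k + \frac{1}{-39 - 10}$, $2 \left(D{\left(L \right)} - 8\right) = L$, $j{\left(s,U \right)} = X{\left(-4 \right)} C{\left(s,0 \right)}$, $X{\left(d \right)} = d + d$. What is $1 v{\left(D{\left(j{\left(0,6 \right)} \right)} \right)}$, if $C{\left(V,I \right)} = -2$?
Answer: $\frac{783}{49} \approx 15.98$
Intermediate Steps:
$X{\left(d \right)} = 2 d$
$j{\left(s,U \right)} = 16$ ($j{\left(s,U \right)} = 2 \left(-4\right) \left(-2\right) = \left(-8\right) \left(-2\right) = 16$)
$D{\left(L \right)} = 8 + \frac{L}{2}$
$v{\left(k \right)} = - \frac{1}{49} + k$ ($v{\left(k \right)} = k + \frac{1}{-49} = k - \frac{1}{49} = - \frac{1}{49} + k$)
$1 v{\left(D{\left(j{\left(0,6 \right)} \right)} \right)} = 1 \left(- \frac{1}{49} + \left(8 + \frac{1}{2} \cdot 16\right)\right) = 1 \left(- \frac{1}{49} + \left(8 + 8\right)\right) = 1 \left(- \frac{1}{49} + 16\right) = 1 \cdot \frac{783}{49} = \frac{783}{49}$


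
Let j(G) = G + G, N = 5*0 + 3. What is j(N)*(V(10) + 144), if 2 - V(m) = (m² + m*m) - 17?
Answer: -222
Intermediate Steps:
N = 3 (N = 0 + 3 = 3)
j(G) = 2*G
V(m) = 19 - 2*m² (V(m) = 2 - ((m² + m*m) - 17) = 2 - ((m² + m²) - 17) = 2 - (2*m² - 17) = 2 - (-17 + 2*m²) = 2 + (17 - 2*m²) = 19 - 2*m²)
j(N)*(V(10) + 144) = (2*3)*((19 - 2*10²) + 144) = 6*((19 - 2*100) + 144) = 6*((19 - 200) + 144) = 6*(-181 + 144) = 6*(-37) = -222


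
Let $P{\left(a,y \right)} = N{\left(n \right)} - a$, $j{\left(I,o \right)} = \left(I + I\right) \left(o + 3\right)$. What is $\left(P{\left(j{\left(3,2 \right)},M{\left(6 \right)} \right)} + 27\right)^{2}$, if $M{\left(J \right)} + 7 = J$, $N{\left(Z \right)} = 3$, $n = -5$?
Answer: $0$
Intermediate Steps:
$M{\left(J \right)} = -7 + J$
$j{\left(I,o \right)} = 2 I \left(3 + o\right)$
$P{\left(a,y \right)} = 3 - a$
$\left(P{\left(j{\left(3,2 \right)},M{\left(6 \right)} \right)} + 27\right)^{2} = \left(\left(3 - 2 \cdot 3 \left(3 + 2\right)\right) + 27\right)^{2} = \left(\left(3 - 2 \cdot 3 \cdot 5\right) + 27\right)^{2} = \left(\left(3 - 30\right) + 27\right)^{2} = \left(-27 + 27\right)^{2} = 0^{2} = 0$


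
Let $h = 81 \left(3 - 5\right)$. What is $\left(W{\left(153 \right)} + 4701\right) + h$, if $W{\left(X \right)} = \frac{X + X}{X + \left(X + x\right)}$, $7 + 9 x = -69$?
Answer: $\frac{6079098}{1339} \approx 4540.0$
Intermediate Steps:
$x = - \frac{76}{9}$ ($x = - \frac{7}{9} + \frac{1}{9} \left(-69\right) = - \frac{7}{9} - \frac{23}{3} = - \frac{76}{9} \approx -8.4444$)
$W{\left(X \right)} = \frac{2 X}{- \frac{76}{9} + 2 X}$ ($W{\left(X \right)} = \frac{X + X}{X + \left(X - \frac{76}{9}\right)} = \frac{2 X}{X + \left(- \frac{76}{9} + X\right)} = \frac{2 X}{- \frac{76}{9} + 2 X}$)
$h = -162$ ($h = 81 \left(3 - 5\right) = 81 \left(-2\right) = -162$)
$\left(W{\left(153 \right)} + 4701\right) + h = \left(9 \cdot 153 \frac{1}{-38 + 9 \cdot 153} + 4701\right) - 162 = \left(9 \cdot 153 \frac{1}{-38 + 1377} + 4701\right) - 162 = \left(9 \cdot 153 \cdot \frac{1}{1339} + 4701\right) - 162 = \left(\frac{1377}{1339} + 4701\right) - 162 = \frac{6296016}{1339} - 162 = \frac{6079098}{1339}$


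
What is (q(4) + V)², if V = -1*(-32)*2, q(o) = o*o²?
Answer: 16384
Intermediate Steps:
q(o) = o³
V = 64 (V = 32*2 = 64)
(q(4) + V)² = (4³ + 64)² = (64 + 64)² = 128² = 16384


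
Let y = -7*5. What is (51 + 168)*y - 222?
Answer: -7887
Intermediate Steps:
y = -35
(51 + 168)*y - 222 = (51 + 168)*(-35) - 222 = 219*(-35) - 222 = -7665 - 222 = -7887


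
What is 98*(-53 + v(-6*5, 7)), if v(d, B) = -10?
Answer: -6174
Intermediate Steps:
98*(-53 + v(-6*5, 7)) = 98*(-53 - 10) = 98*(-63) = -6174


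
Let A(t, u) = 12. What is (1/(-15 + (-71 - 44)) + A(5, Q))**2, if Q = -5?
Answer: 2430481/16900 ≈ 143.82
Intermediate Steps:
(1/(-15 + (-71 - 44)) + A(5, Q))**2 = (1/(-15 + (-71 - 44)) + 12)**2 = (1/(-15 - 115) + 12)**2 = (1/(-130) + 12)**2 = (-1/130 + 12)**2 = (1559/130)**2 = 2430481/16900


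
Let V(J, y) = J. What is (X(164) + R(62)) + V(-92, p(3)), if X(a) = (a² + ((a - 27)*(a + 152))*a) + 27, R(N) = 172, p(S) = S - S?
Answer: 7126891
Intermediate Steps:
p(S) = 0
X(a) = 27 + a² + a*(-27 + a)*(152 + a) (X(a) = (a² + ((-27 + a)*(152 + a))*a) + 27 = (a² + a*(-27 + a)*(152 + a)) + 27 = 27 + a² + a*(-27 + a)*(152 + a))
(X(164) + R(62)) + V(-92, p(3)) = ((27 + 164³ - 4104*164 + 126*164²) + 172) - 92 = ((27 + 4410944 - 673056 + 126*26896) + 172) - 92 = ((27 + 4410944 - 673056 + 3388896) + 172) - 92 = (7126811 + 172) - 92 = 7126983 - 92 = 7126891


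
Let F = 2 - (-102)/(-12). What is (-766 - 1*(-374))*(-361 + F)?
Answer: 144060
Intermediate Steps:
F = -13/2 (F = 2 - (-102)*(-1)/12 = 2 - 6*17/12 = 2 - 17/2 = -13/2 ≈ -6.5000)
(-766 - 1*(-374))*(-361 + F) = (-766 - 1*(-374))*(-361 - 13/2) = (-766 + 374)*(-735/2) = -392*(-735/2) = 144060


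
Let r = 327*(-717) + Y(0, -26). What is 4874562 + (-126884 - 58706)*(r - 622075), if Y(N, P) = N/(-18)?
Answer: 158969019622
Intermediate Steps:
Y(N, P) = -N/18 (Y(N, P) = N*(-1/18) = -N/18)
r = -234459 (r = 327*(-717) - 1/18*0 = -234459 + 0 = -234459)
4874562 + (-126884 - 58706)*(r - 622075) = 4874562 + (-126884 - 58706)*(-234459 - 622075) = 4874562 - 185590*(-856534) = 4874562 + 158964145060 = 158969019622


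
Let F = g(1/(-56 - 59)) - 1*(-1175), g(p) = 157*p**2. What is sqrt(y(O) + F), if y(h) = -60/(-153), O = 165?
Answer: 2*sqrt(10107953058)/5865 ≈ 34.284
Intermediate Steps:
y(h) = 20/51 (y(h) = -60*(-1/153) = 20/51)
F = 15539532/13225 (F = 157*(1/(-56 - 59))**2 - 1*(-1175) = 157*(1/(-115))**2 + 1175 = 157*(-1/115)**2 + 1175 = 157*(1/13225) + 1175 = 157/13225 + 1175 = 15539532/13225 ≈ 1175.0)
sqrt(y(O) + F) = sqrt(20/51 + 15539532/13225) = sqrt(792780632/674475) = 2*sqrt(10107953058)/5865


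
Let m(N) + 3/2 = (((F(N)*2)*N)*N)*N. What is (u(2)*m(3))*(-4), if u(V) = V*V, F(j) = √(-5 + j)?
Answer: 24 - 864*I*√2 ≈ 24.0 - 1221.9*I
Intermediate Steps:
u(V) = V²
m(N) = -3/2 + 2*N³*√(-5 + N) (m(N) = -3/2 + (((√(-5 + N)*2)*N)*N)*N = -3/2 + (((2*√(-5 + N))*N)*N)*N = -3/2 + ((2*N*√(-5 + N))*N)*N = -3/2 + (2*N²*√(-5 + N))*N = -3/2 + 2*N³*√(-5 + N))
(u(2)*m(3))*(-4) = (2²*(-3/2 + 2*3³*√(-5 + 3)))*(-4) = (4*(-3/2 + 2*27*√(-2)))*(-4) = (4*(-3/2 + 2*27*(I*√2)))*(-4) = (4*(-3/2 + 54*I*√2))*(-4) = (-6 + 216*I*√2)*(-4) = 24 - 864*I*√2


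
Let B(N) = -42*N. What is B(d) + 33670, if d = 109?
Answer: 29092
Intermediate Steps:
B(d) + 33670 = -42*109 + 33670 = -4578 + 33670 = 29092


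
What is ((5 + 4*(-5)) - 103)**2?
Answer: 13924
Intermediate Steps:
((5 + 4*(-5)) - 103)**2 = ((5 - 20) - 103)**2 = (-15 - 103)**2 = (-118)**2 = 13924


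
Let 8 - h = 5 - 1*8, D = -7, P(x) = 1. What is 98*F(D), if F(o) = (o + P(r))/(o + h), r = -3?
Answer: -147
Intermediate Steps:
h = 11 (h = 8 - (5 - 1*8) = 8 - (5 - 8) = 8 - 1*(-3) = 8 + 3 = 11)
F(o) = (1 + o)/(11 + o) (F(o) = (o + 1)/(o + 11) = (1 + o)/(11 + o))
98*F(D) = 98*((1 - 7)/(11 - 7)) = 98*(-6/4) = 98*((¼)*(-6)) = 98*(-3/2) = -147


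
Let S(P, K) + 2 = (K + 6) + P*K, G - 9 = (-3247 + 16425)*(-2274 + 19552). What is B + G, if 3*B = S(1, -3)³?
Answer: 683068471/3 ≈ 2.2769e+8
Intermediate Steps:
G = 227689493 (G = 9 + (-3247 + 16425)*(-2274 + 19552) = 9 + 13178*17278 = 9 + 227689484 = 227689493)
S(P, K) = 4 + K + K*P (S(P, K) = -2 + ((K + 6) + P*K) = -2 + ((6 + K) + K*P) = -2 + (6 + K + K*P) = 4 + K + K*P)
B = -8/3 (B = (4 - 3 - 3*1)³/3 = (4 - 3 - 3)³/3 = (⅓)*(-2)³ = (⅓)*(-8) = -8/3 ≈ -2.6667)
B + G = -8/3 + 227689493 = 683068471/3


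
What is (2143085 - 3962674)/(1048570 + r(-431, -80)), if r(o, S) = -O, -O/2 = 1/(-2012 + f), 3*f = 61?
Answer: -10872044275/6265205744 ≈ -1.7353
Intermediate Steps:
f = 61/3 (f = (⅓)*61 = 61/3 ≈ 20.333)
O = 6/5975 (O = -2/(-2012 + 61/3) = -2/(-5975/3) = -2*(-3/5975) = 6/5975 ≈ 0.0010042)
r(o, S) = -6/5975 (r(o, S) = -1*6/5975 = -6/5975)
(2143085 - 3962674)/(1048570 + r(-431, -80)) = (2143085 - 3962674)/(1048570 - 6/5975) = -1819589/6265205744/5975 = -1819589*5975/6265205744 = -10872044275/6265205744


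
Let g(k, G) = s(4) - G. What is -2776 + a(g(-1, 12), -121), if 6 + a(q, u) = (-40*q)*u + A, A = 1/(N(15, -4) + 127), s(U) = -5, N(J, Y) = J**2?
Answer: -29941823/352 ≈ -85062.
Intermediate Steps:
A = 1/352 (A = 1/(15**2 + 127) = 1/(225 + 127) = 1/352 ≈ 0.0028409)
g(k, G) = -5 - G
a(q, u) = -2111/352 - 40*q*u (a(q, u) = -6 + ((-40*q)*u + 1/352) = -6 + (-40*q*u + 1/352) = -6 + (1/352 - 40*q*u) = -2111/352 - 40*q*u)
-2776 + a(g(-1, 12), -121) = -2776 + (-2111/352 - 40*(-5 - 1*12)*(-121)) = -2776 + (-2111/352 - 40*(-5 - 12)*(-121)) = -2776 + (-2111/352 - 40*(-17)*(-121)) = -2776 + (-2111/352 - 82280) = -2776 - 28964671/352 = -29941823/352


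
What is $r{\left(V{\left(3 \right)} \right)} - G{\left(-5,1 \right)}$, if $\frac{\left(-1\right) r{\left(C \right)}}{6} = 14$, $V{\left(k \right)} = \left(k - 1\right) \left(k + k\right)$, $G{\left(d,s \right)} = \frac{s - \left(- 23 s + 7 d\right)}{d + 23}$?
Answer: $- \frac{1571}{18} \approx -87.278$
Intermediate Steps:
$G{\left(d,s \right)} = \frac{- 7 d + 24 s}{23 + d}$
$V{\left(k \right)} = 2 k \left(-1 + k\right)$ ($V{\left(k \right)} = \left(-1 + k\right) 2 k = 2 k \left(-1 + k\right)$)
$r{\left(C \right)} = -84$ ($r{\left(C \right)} = \left(-6\right) 14 = -84$)
$r{\left(V{\left(3 \right)} \right)} - G{\left(-5,1 \right)} = -84 - \frac{\left(-7\right) \left(-5\right) + 24 \cdot 1}{23 - 5} = -84 - \frac{35 + 24}{18} = -84 - \frac{1}{18} \cdot 59 = -84 - \frac{59}{18} = - \frac{1571}{18}$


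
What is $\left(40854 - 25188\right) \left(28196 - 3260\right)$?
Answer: $390647376$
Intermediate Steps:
$\left(40854 - 25188\right) \left(28196 - 3260\right) = 15666 \left(28196 - 3260\right) = 15666 \cdot 24936 = 390647376$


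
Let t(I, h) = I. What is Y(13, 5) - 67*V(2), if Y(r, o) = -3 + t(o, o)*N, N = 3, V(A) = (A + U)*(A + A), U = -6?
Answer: 1084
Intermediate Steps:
V(A) = 2*A*(-6 + A) (V(A) = (A - 6)*(A + A) = (-6 + A)*(2*A) = 2*A*(-6 + A))
Y(r, o) = -3 + 3*o (Y(r, o) = -3 + o*3 = -3 + 3*o)
Y(13, 5) - 67*V(2) = (-3 + 3*5) - 134*2*(-6 + 2) = (-3 + 15) - 134*2*(-4) = 12 - 67*(-16) = 12 + 1072 = 1084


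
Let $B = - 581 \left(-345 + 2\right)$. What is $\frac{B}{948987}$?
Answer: $\frac{199283}{948987} \approx 0.21$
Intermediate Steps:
$B = 199283$ ($B = \left(-581\right) \left(-343\right) = 199283$)
$\frac{B}{948987} = \frac{199283}{948987}$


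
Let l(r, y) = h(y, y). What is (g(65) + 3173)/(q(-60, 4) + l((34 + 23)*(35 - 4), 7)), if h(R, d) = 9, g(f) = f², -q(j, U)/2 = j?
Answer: 2466/43 ≈ 57.349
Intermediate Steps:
q(j, U) = -2*j
l(r, y) = 9
(g(65) + 3173)/(q(-60, 4) + l((34 + 23)*(35 - 4), 7)) = (65² + 3173)/(-2*(-60) + 9) = (4225 + 3173)/(120 + 9) = 7398/129 = 7398*(1/129) = 2466/43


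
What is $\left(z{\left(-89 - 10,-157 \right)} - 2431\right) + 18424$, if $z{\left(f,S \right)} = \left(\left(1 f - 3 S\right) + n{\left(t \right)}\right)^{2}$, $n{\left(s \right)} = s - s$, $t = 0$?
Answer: $154377$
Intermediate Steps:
$n{\left(s \right)} = 0$
$z{\left(f,S \right)} = \left(f - 3 S\right)^{2}$ ($z{\left(f,S \right)} = \left(\left(1 f - 3 S\right) + 0\right)^{2} = \left(\left(f - 3 S\right) + 0\right)^{2} = \left(f - 3 S\right)^{2}$)
$\left(z{\left(-89 - 10,-157 \right)} - 2431\right) + 18424 = \left(\left(\left(-89 - 10\right) - -471\right)^{2} - 2431\right) + 18424 = \left(\left(-99 + 471\right)^{2} - 2431\right) + 18424 = \left(372^{2} - 2431\right) + 18424 = \left(138384 - 2431\right) + 18424 = 135953 + 18424 = 154377$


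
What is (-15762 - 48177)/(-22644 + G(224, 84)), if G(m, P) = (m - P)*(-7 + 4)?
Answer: 21313/7688 ≈ 2.7722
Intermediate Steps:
G(m, P) = -3*m + 3*P (G(m, P) = (m - P)*(-3) = -3*m + 3*P)
(-15762 - 48177)/(-22644 + G(224, 84)) = (-15762 - 48177)/(-22644 + (-3*224 + 3*84)) = -63939/(-22644 + (-672 + 252)) = -63939/(-22644 - 420) = -63939/(-23064) = -63939*(-1/23064) = 21313/7688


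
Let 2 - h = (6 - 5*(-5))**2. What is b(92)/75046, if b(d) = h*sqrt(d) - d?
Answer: -46/37523 - 959*sqrt(23)/37523 ≈ -0.12380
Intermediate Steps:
h = -959 (h = 2 - (6 - 5*(-5))**2 = 2 - (6 + 25)**2 = 2 - 1*31**2 = 2 - 1*961 = 2 - 961 = -959)
b(d) = -d - 959*sqrt(d) (b(d) = -959*sqrt(d) - d = -d - 959*sqrt(d))
b(92)/75046 = (-1*92 - 1918*sqrt(23))/75046 = (-92 - 1918*sqrt(23))*(1/75046) = -46/37523 - 959*sqrt(23)/37523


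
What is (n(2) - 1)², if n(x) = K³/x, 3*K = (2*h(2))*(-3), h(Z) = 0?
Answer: 1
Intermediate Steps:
K = 0 (K = ((2*0)*(-3))/3 = (0*(-3))/3 = (⅓)*0 = 0)
n(x) = 0 (n(x) = 0³/x = 0/x = 0)
(n(2) - 1)² = (0 - 1)² = (-1)² = 1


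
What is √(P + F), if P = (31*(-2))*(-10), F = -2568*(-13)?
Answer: 2*√8501 ≈ 184.40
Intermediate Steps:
F = 33384
P = 620 (P = -62*(-10) = 620)
√(P + F) = √(620 + 33384) = √34004 = 2*√8501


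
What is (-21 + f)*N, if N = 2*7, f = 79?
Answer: 812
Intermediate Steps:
N = 14
(-21 + f)*N = (-21 + 79)*14 = 58*14 = 812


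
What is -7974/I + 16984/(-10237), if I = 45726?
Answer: -143040037/78016177 ≈ -1.8335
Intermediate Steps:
-7974/I + 16984/(-10237) = -7974/45726 + 16984/(-10237) = -7974*1/45726 + 16984*(-1/10237) = -1329/7621 - 16984/10237 = -143040037/78016177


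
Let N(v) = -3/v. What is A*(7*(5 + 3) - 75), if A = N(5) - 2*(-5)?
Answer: -893/5 ≈ -178.60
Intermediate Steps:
N(v) = -3/v
A = 47/5 (A = -3/5 - 2*(-5) = -3*⅕ + 10 = -⅗ + 10 = 47/5 ≈ 9.4000)
A*(7*(5 + 3) - 75) = 47*(7*(5 + 3) - 75)/5 = 47*(7*8 - 75)/5 = 47*(56 - 75)/5 = (47/5)*(-19) = -893/5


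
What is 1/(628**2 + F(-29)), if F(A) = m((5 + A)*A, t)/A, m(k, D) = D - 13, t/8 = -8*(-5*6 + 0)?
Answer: 29/11435229 ≈ 2.5360e-6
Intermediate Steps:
t = 1920 (t = 8*(-8*(-5*6 + 0)) = 8*(-8*(-30 + 0)) = 8*(-8*(-30)) = 8*240 = 1920)
m(k, D) = -13 + D
F(A) = 1907/A (F(A) = (-13 + 1920)/A = 1907/A)
1/(628**2 + F(-29)) = 1/(628**2 + 1907/(-29)) = 1/(394384 + 1907*(-1/29)) = 1/(394384 - 1907/29) = 1/(11435229/29) = 29/11435229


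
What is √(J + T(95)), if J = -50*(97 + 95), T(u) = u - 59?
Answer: 2*I*√2391 ≈ 97.796*I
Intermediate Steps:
T(u) = -59 + u
J = -9600 (J = -50*192 = -9600)
√(J + T(95)) = √(-9600 + (-59 + 95)) = √(-9600 + 36) = √(-9564) = 2*I*√2391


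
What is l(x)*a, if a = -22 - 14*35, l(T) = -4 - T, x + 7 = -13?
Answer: -8192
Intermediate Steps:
x = -20 (x = -7 - 13 = -20)
a = -512 (a = -22 - 490 = -512)
l(x)*a = (-4 - 1*(-20))*(-512) = (-4 + 20)*(-512) = 16*(-512) = -8192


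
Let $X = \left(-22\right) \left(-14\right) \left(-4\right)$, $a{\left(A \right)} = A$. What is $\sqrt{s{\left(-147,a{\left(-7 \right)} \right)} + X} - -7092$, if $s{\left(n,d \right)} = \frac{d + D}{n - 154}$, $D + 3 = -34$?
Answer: $7092 + \frac{106 i \sqrt{9933}}{301} \approx 7092.0 + 35.098 i$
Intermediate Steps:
$D = -37$ ($D = -3 - 34 = -37$)
$s{\left(n,d \right)} = \frac{-37 + d}{-154 + n}$ ($s{\left(n,d \right)} = \frac{d - 37}{n - 154} = \frac{-37 + d}{-154 + n}$)
$X = -1232$ ($X = 308 \left(-4\right) = -1232$)
$\sqrt{s{\left(-147,a{\left(-7 \right)} \right)} + X} - -7092 = \sqrt{\frac{-37 - 7}{-154 - 147} - 1232} - -7092 = \sqrt{\frac{1}{-301} \left(-44\right) - 1232} + \left(-3213 + 10305\right) = \sqrt{\left(- \frac{1}{301}\right) \left(-44\right) - 1232} + 7092 = \sqrt{\frac{44}{301} - 1232} + 7092 = \sqrt{- \frac{370788}{301}} + 7092 = \frac{106 i \sqrt{9933}}{301} + 7092 = 7092 + \frac{106 i \sqrt{9933}}{301}$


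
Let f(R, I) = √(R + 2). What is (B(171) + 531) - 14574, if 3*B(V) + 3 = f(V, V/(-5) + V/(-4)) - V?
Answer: -14101 + √173/3 ≈ -14097.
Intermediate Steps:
f(R, I) = √(2 + R)
B(V) = -1 - V/3 + √(2 + V)/3 (B(V) = -1 + (√(2 + V) - V)/3 = -1 + (-V/3 + √(2 + V)/3) = -1 - V/3 + √(2 + V)/3)
(B(171) + 531) - 14574 = ((-1 - ⅓*171 + √(2 + 171)/3) + 531) - 14574 = ((-1 - 57 + √173/3) + 531) - 14574 = ((-58 + √173/3) + 531) - 14574 = (473 + √173/3) - 14574 = -14101 + √173/3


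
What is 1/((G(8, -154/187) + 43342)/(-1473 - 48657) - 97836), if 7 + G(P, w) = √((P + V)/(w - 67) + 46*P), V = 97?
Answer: -141741572482589175/13867551014252465708453 + 25065*√487164407/13867551014252465708453 ≈ -1.0221e-5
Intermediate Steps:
G(P, w) = -7 + √(46*P + (97 + P)/(-67 + w)) (G(P, w) = -7 + √((P + 97)/(w - 67) + 46*P) = -7 + √((97 + P)/(-67 + w) + 46*P) = -7 + √(46*P + (97 + P)/(-67 + w)))
1/((G(8, -154/187) + 43342)/(-1473 - 48657) - 97836) = 1/(((-7 + √((97 + 8 + 46*8*(-67 - 154/187))/(-67 - 154/187))) + 43342)/(-1473 - 48657) - 97836) = 1/(((-7 + √((97 + 8 + 46*8*(-67 - 154*1/187))/(-67 - 154*1/187))) + 43342)/(-50130) - 97836) = 1/(((-7 + √((97 + 8 + 46*8*(-67 - 14/17))/(-67 - 14/17))) + 43342)*(-1/50130) - 97836) = 1/(((-7 + √((97 + 8 + 46*8*(-1153/17))/(-1153/17))) + 43342)*(-1/50130) - 97836) = 1/(((-7 + √(-17*(97 + 8 - 424304/17)/1153)) + 43342)*(-1/50130) - 97836) = 1/(((-7 + √(-17/1153*(-422519/17))) + 43342)*(-1/50130) - 97836) = 1/(((-7 + √(422519/1153)) + 43342)*(-1/50130) - 97836) = 1/(((-7 + √487164407/1153) + 43342)*(-1/50130) - 97836) = 1/((43335 + √487164407/1153)*(-1/50130) - 97836) = 1/((-963/1114 - √487164407/57799890) - 97836) = 1/(-108990267/1114 - √487164407/57799890)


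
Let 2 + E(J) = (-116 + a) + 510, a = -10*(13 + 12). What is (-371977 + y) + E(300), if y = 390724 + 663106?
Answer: 681995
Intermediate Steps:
a = -250 (a = -10*25 = -250)
E(J) = 142 (E(J) = -2 + ((-116 - 250) + 510) = -2 + (-366 + 510) = -2 + 144 = 142)
y = 1053830
(-371977 + y) + E(300) = (-371977 + 1053830) + 142 = 681853 + 142 = 681995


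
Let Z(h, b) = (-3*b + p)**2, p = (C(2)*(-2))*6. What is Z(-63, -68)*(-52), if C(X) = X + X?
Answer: -1265472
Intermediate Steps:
C(X) = 2*X
p = -48 (p = ((2*2)*(-2))*6 = (4*(-2))*6 = -8*6 = -48)
Z(h, b) = (-48 - 3*b)**2 (Z(h, b) = (-3*b - 48)**2 = (-48 - 3*b)**2)
Z(-63, -68)*(-52) = (9*(16 - 68)**2)*(-52) = (9*(-52)**2)*(-52) = (9*2704)*(-52) = 24336*(-52) = -1265472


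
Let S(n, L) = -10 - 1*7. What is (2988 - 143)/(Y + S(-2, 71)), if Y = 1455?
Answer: 2845/1438 ≈ 1.9784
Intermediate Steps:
S(n, L) = -17 (S(n, L) = -10 - 7 = -17)
(2988 - 143)/(Y + S(-2, 71)) = (2988 - 143)/(1455 - 17) = 2845/1438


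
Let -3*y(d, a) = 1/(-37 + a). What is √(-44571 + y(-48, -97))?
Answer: I*√7202851482/402 ≈ 211.12*I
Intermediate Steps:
y(d, a) = -1/(3*(-37 + a))
√(-44571 + y(-48, -97)) = √(-44571 - 1/(-111 + 3*(-97))) = √(-44571 - 1/(-111 - 291)) = √(-44571 - 1/(-402)) = √(-44571 - 1*(-1/402)) = √(-44571 + 1/402) = √(-17917541/402) = I*√7202851482/402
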